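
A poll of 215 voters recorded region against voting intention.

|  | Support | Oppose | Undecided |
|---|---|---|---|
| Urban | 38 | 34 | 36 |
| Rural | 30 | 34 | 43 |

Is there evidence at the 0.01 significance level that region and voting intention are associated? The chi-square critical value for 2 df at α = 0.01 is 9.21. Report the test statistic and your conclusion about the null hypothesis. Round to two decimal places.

1.56; fail to reject H₀

Row totals: 108, 107. Column totals: 68, 68, 79. Grand total N = 215.
Expected counts (row total × column total / N):
  Urban, Support: 108×68/215 = 34.158
  Urban, Oppose: 108×68/215 = 34.158
  Urban, Undecided: 108×79/215 = 39.684
  Rural, Support: 107×68/215 = 33.842
  Rural, Oppose: 107×68/215 = 33.842
  Rural, Undecided: 107×79/215 = 39.316
Contributions (O − E)²/E:
  (38 − 34.158)²/34.158 = 0.4321
  (34 − 34.158)²/34.158 = 0.0007
  (36 − 39.684)²/39.684 = 0.3420
  (30 − 33.842)²/33.842 = 0.4362
  (34 − 33.842)²/33.842 = 0.0007
  (43 − 39.316)²/39.316 = 0.3452
χ² = 0.4321 + 0.0007 + 0.3420 + 0.4362 + 0.0007 + 0.3452 = 1.56
df = (2−1)(3−1) = 2. Since 1.56 < 9.21, fail to reject the null hypothesis of independence at α = 0.01.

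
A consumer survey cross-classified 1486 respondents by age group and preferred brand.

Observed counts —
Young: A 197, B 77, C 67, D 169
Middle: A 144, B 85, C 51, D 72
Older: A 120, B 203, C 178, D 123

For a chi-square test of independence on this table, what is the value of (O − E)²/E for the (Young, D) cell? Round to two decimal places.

Row total (Young) = 510; column total (D) = 364; N = 1486.
Expected count E = 510 × 364 / 1486 = 124.9260.
Contribution = (O − E)²/E = (169 − 124.9260)² / 124.9260 = 15.55.

15.55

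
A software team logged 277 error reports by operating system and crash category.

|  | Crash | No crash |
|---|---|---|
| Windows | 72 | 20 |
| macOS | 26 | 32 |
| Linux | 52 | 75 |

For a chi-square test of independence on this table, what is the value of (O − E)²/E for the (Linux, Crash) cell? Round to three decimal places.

Row total (Linux) = 127; column total (Crash) = 150; N = 277.
Expected count E = 127 × 150 / 277 = 68.7726.
Contribution = (O − E)²/E = (52 − 68.7726)² / 68.7726 = 4.091.

4.091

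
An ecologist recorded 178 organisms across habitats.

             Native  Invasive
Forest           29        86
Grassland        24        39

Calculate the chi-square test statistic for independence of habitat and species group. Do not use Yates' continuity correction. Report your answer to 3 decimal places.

3.228

Row totals: 115, 63. Column totals: 53, 125. Grand total N = 178.
Expected counts (row total × column total / N):
  Forest, Native: 115×53/178 = 34.2416
  Forest, Invasive: 115×125/178 = 80.7584
  Grassland, Native: 63×53/178 = 18.7584
  Grassland, Invasive: 63×125/178 = 44.2416
Contributions (O − E)²/E:
  (29 − 34.2416)²/34.2416 = 0.8024
  (86 − 80.7584)²/80.7584 = 0.3402
  (24 − 18.7584)²/18.7584 = 1.4646
  (39 − 44.2416)²/44.2416 = 0.6210
χ² = 0.8024 + 0.3402 + 1.4646 + 0.6210 = 3.228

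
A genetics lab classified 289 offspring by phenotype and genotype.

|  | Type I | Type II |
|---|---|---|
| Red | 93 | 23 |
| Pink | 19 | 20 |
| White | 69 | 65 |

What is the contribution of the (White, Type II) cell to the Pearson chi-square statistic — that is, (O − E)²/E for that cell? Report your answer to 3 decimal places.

4.448

Row total (White) = 134; column total (Type II) = 108; N = 289.
Expected count E = 134 × 108 / 289 = 50.0761.
Contribution = (O − E)²/E = (65 − 50.0761)² / 50.0761 = 4.448.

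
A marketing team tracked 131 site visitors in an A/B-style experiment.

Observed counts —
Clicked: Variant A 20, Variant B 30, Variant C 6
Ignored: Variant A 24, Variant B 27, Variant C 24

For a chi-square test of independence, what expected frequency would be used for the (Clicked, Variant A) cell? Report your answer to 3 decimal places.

18.809

Row total (Clicked) = 56; column total (Variant A) = 44; grand total N = 131.
Expected count = (row total × column total) / N = 56 × 44 / 131 = 18.809.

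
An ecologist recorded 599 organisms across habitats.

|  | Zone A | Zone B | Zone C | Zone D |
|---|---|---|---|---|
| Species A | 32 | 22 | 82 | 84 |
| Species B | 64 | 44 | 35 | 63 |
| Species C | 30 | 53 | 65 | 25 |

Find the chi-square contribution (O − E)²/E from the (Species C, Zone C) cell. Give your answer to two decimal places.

2.94

Row total (Species C) = 173; column total (Zone C) = 182; N = 599.
Expected count E = 173 × 182 / 599 = 52.564.
Contribution = (O − E)²/E = (65 − 52.564)² / 52.564 = 2.94.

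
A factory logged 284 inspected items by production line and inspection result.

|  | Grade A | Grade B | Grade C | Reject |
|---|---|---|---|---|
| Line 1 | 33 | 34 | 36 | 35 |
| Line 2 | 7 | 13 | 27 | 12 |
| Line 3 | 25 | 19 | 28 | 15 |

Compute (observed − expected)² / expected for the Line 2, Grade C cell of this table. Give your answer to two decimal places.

Row total (Line 2) = 59; column total (Grade C) = 91; N = 284.
Expected count E = 59 × 91 / 284 = 18.905.
Contribution = (O − E)²/E = (27 − 18.905)² / 18.905 = 3.47.

3.47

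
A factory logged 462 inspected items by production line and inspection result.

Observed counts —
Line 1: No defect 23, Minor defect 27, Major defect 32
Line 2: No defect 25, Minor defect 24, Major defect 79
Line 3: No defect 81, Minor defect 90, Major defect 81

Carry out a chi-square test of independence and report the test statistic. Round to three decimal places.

Row totals: 82, 128, 252. Column totals: 129, 141, 192. Grand total N = 462.
Expected counts (row total × column total / N):
  Line 1, No defect: 82×129/462 = 22.8961
  Line 1, Minor defect: 82×141/462 = 25.0260
  Line 1, Major defect: 82×192/462 = 34.0779
  Line 2, No defect: 128×129/462 = 35.7403
  Line 2, Minor defect: 128×141/462 = 39.0649
  Line 2, Major defect: 128×192/462 = 53.1948
  Line 3, No defect: 252×129/462 = 70.3636
  Line 3, Minor defect: 252×141/462 = 76.9091
  Line 3, Major defect: 252×192/462 = 104.7273
Contributions (O − E)²/E:
  (23 − 22.8961)²/22.8961 = 0.0005
  (27 − 25.0260)²/25.0260 = 0.1557
  (32 − 34.0779)²/34.0779 = 0.1267
  (25 − 35.7403)²/35.7403 = 3.2276
  (24 − 39.0649)²/39.0649 = 5.8096
  (79 − 53.1948)²/53.1948 = 12.5183
  (81 − 70.3636)²/70.3636 = 1.6078
  (90 − 76.9091)²/76.9091 = 2.2282
  (81 − 104.7273)²/104.7273 = 5.3757
χ² = 0.0005 + 0.1557 + 0.1267 + 3.2276 + 5.8096 + 12.5183 + 1.6078 + 2.2282 + 5.3757 = 31.050

31.050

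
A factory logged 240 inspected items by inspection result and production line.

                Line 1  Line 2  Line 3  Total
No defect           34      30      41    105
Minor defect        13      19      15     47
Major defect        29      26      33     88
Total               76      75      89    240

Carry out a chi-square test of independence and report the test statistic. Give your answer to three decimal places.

Grand total N = 240.
Expected counts (row total × column total / N):
  No defect, Line 1: 105×76/240 = 33.2500
  No defect, Line 2: 105×75/240 = 32.8125
  No defect, Line 3: 105×89/240 = 38.9375
  Minor defect, Line 1: 47×76/240 = 14.8833
  Minor defect, Line 2: 47×75/240 = 14.6875
  Minor defect, Line 3: 47×89/240 = 17.4292
  Major defect, Line 1: 88×76/240 = 27.8667
  Major defect, Line 2: 88×75/240 = 27.5000
  Major defect, Line 3: 88×89/240 = 32.6333
Contributions (O − E)²/E:
  (34 − 33.2500)²/33.2500 = 0.0169
  (30 − 32.8125)²/32.8125 = 0.2411
  (41 − 38.9375)²/38.9375 = 0.1092
  (13 − 14.8833)²/14.8833 = 0.2383
  (19 − 14.6875)²/14.6875 = 1.2662
  (15 − 17.4292)²/17.4292 = 0.3386
  (29 − 27.8667)²/27.8667 = 0.0461
  (26 − 27.5000)²/27.5000 = 0.0818
  (33 − 32.6333)²/32.6333 = 0.0041
χ² = 0.0169 + 0.2411 + 0.1092 + 0.2383 + 1.2662 + 0.3386 + 0.0461 + 0.0818 + 0.0041 = 2.342

2.342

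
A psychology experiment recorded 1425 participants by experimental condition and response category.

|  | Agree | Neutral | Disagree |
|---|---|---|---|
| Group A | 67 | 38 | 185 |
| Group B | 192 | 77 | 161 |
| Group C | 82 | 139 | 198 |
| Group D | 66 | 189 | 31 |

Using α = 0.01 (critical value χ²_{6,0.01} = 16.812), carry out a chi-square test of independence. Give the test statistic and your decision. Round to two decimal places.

Row totals: 290, 430, 419, 286. Column totals: 407, 443, 575. Grand total N = 1425.
Expected counts (row total × column total / N):
  Group A, Agree: 290×407/1425 = 82.8281
  Group A, Neutral: 290×443/1425 = 90.1544
  Group A, Disagree: 290×575/1425 = 117.0175
  Group B, Agree: 430×407/1425 = 122.8140
  Group B, Neutral: 430×443/1425 = 133.6772
  Group B, Disagree: 430×575/1425 = 173.5088
  Group C, Agree: 419×407/1425 = 119.6723
  Group C, Neutral: 419×443/1425 = 130.2575
  Group C, Disagree: 419×575/1425 = 169.0702
  Group D, Agree: 286×407/1425 = 81.6856
  Group D, Neutral: 286×443/1425 = 88.9109
  Group D, Disagree: 286×575/1425 = 115.4035
Contributions (O − E)²/E:
  (67 − 82.8281)²/82.8281 = 3.0247
  (38 − 90.1544)²/90.1544 = 30.1714
  (185 − 117.0175)²/117.0175 = 39.4951
  (192 − 122.8140)²/122.8140 = 38.9752
  (77 − 133.6772)²/133.6772 = 24.0303
  (161 − 173.5088)²/173.5088 = 0.9018
  (82 − 119.6723)²/119.6723 = 11.8591
  (139 − 130.2575)²/130.2575 = 0.5868
  (198 − 169.0702)²/169.0702 = 4.9502
  (66 − 81.6856)²/81.6856 = 3.0120
  (189 − 88.9109)²/88.9109 = 112.6727
  (31 − 115.4035)²/115.4035 = 61.7308
χ² = 3.0247 + 30.1714 + 39.4951 + 38.9752 + 24.0303 + 0.9018 + 11.8591 + 0.5868 + 4.9502 + 3.0120 + 112.6727 + 61.7308 = 331.41
df = (4−1)(3−1) = 6. Since 331.41 > 16.812, reject the null hypothesis of independence at α = 0.01.

331.41; reject H₀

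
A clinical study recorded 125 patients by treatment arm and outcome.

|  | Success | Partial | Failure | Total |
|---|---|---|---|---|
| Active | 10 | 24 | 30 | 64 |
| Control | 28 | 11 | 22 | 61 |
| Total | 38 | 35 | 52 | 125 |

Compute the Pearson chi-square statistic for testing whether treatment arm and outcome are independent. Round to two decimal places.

Grand total N = 125.
Expected counts (row total × column total / N):
  Active, Success: 64×38/125 = 19.456
  Active, Partial: 64×35/125 = 17.920
  Active, Failure: 64×52/125 = 26.624
  Control, Success: 61×38/125 = 18.544
  Control, Partial: 61×35/125 = 17.080
  Control, Failure: 61×52/125 = 25.376
Contributions (O − E)²/E:
  (10 − 19.456)²/19.456 = 4.5958
  (24 − 17.920)²/17.920 = 2.0629
  (30 − 26.624)²/26.624 = 0.4281
  (28 − 18.544)²/18.544 = 4.8218
  (11 − 17.080)²/17.080 = 2.1643
  (22 − 25.376)²/25.376 = 0.4491
χ² = 4.5958 + 2.0629 + 0.4281 + 4.8218 + 2.1643 + 0.4491 = 14.52

14.52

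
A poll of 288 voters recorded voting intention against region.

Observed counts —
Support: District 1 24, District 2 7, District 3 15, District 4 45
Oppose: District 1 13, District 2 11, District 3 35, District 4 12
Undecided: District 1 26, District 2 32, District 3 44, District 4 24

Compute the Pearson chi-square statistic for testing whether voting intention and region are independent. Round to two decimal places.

Row totals: 91, 71, 126. Column totals: 63, 50, 94, 81. Grand total N = 288.
Expected counts (row total × column total / N):
  Support, District 1: 91×63/288 = 19.9062
  Support, District 2: 91×50/288 = 15.7986
  Support, District 3: 91×94/288 = 29.7014
  Support, District 4: 91×81/288 = 25.5938
  Oppose, District 1: 71×63/288 = 15.5312
  Oppose, District 2: 71×50/288 = 12.3264
  Oppose, District 3: 71×94/288 = 23.1736
  Oppose, District 4: 71×81/288 = 19.9688
  Undecided, District 1: 126×63/288 = 27.5625
  Undecided, District 2: 126×50/288 = 21.8750
  Undecided, District 3: 126×94/288 = 41.1250
  Undecided, District 4: 126×81/288 = 35.4375
Contributions (O − E)²/E:
  (24 − 19.9062)²/19.9062 = 0.8419
  (7 − 15.7986)²/15.7986 = 4.9001
  (15 − 29.7014)²/29.7014 = 7.2768
  (45 − 25.5938)²/25.5938 = 14.7145
  (13 − 15.5312)²/15.5312 = 0.4125
  (11 − 12.3264)²/12.3264 = 0.1427
  (35 − 23.1736)²/23.1736 = 6.0355
  (12 − 19.9688)²/19.9688 = 3.1800
  (26 − 27.5625)²/27.5625 = 0.0886
  (32 − 21.8750)²/21.8750 = 4.6864
  (44 − 41.1250)²/41.1250 = 0.2010
  (24 − 35.4375)²/35.4375 = 3.6915
χ² = 0.8419 + 4.9001 + 7.2768 + 14.7145 + 0.4125 + 0.1427 + 6.0355 + 3.1800 + 0.0886 + 4.6864 + 0.2010 + 3.6915 = 46.17

46.17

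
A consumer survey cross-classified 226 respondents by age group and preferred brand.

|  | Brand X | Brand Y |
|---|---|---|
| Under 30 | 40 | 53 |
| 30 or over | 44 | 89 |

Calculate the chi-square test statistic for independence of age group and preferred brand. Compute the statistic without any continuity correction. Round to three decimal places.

2.310

Row totals: 93, 133. Column totals: 84, 142. Grand total N = 226.
Expected counts (row total × column total / N):
  Under 30, Brand X: 93×84/226 = 34.5664
  Under 30, Brand Y: 93×142/226 = 58.4336
  30 or over, Brand X: 133×84/226 = 49.4336
  30 or over, Brand Y: 133×142/226 = 83.5664
Contributions (O − E)²/E:
  (40 − 34.5664)²/34.5664 = 0.8541
  (53 − 58.4336)²/58.4336 = 0.5053
  (44 − 49.4336)²/49.4336 = 0.5972
  (89 − 83.5664)²/83.5664 = 0.3533
χ² = 0.8541 + 0.5053 + 0.5972 + 0.3533 = 2.310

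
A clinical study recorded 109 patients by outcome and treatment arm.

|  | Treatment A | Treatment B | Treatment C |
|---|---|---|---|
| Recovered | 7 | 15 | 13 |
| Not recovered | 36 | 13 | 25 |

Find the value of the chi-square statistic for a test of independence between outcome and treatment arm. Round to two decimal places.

10.94

Row totals: 35, 74. Column totals: 43, 28, 38. Grand total N = 109.
Expected counts (row total × column total / N):
  Recovered, Treatment A: 35×43/109 = 13.807
  Recovered, Treatment B: 35×28/109 = 8.991
  Recovered, Treatment C: 35×38/109 = 12.202
  Not recovered, Treatment A: 74×43/109 = 29.193
  Not recovered, Treatment B: 74×28/109 = 19.009
  Not recovered, Treatment C: 74×38/109 = 25.798
Contributions (O − E)²/E:
  (7 − 13.807)²/13.807 = 3.3559
  (15 − 8.991)²/8.991 = 4.0160
  (13 − 12.202)²/12.202 = 0.0522
  (36 − 29.193)²/29.193 = 1.5872
  (13 − 19.009)²/19.009 = 1.8995
  (25 − 25.798)²/25.798 = 0.0247
χ² = 3.3559 + 4.0160 + 0.0522 + 1.5872 + 1.8995 + 0.0247 = 10.94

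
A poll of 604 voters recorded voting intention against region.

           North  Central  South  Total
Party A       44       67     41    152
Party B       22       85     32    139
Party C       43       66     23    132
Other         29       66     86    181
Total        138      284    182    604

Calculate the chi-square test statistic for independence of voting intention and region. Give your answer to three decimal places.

Grand total N = 604.
Expected counts (row total × column total / N):
  Party A, North: 152×138/604 = 34.72848
  Party A, Central: 152×284/604 = 71.47020
  Party A, South: 152×182/604 = 45.80132
  Party B, North: 139×138/604 = 31.75828
  Party B, Central: 139×284/604 = 65.35762
  Party B, South: 139×182/604 = 41.88411
  Party C, North: 132×138/604 = 30.15894
  Party C, Central: 132×284/604 = 62.06623
  Party C, South: 132×182/604 = 39.77483
  Other, North: 181×138/604 = 41.35430
  Other, Central: 181×284/604 = 85.10596
  Other, South: 181×182/604 = 54.53974
Contributions (O − E)²/E:
  (44 − 34.72848)²/34.72848 = 2.4752
  (67 − 71.47020)²/71.47020 = 0.2796
  (41 − 45.80132)²/45.80132 = 0.5033
  (22 − 31.75828)²/31.75828 = 2.9984
  (85 − 65.35762)²/65.35762 = 5.9033
  (32 − 41.88411)²/41.88411 = 2.3325
  (43 − 30.15894)²/30.15894 = 5.4675
  (66 − 62.06623)²/62.06623 = 0.2493
  (23 − 39.77483)²/39.77483 = 7.0747
  (29 − 41.35430)²/41.35430 = 3.6908
  (66 − 85.10596)²/85.10596 = 4.2892
  (86 − 54.53974)²/54.53974 = 18.1473
χ² = 2.4752 + 0.2796 + 0.5033 + 2.9984 + 5.9033 + 2.3325 + 5.4675 + 0.2493 + 7.0747 + 3.6908 + 4.2892 + 18.1473 = 53.411

53.411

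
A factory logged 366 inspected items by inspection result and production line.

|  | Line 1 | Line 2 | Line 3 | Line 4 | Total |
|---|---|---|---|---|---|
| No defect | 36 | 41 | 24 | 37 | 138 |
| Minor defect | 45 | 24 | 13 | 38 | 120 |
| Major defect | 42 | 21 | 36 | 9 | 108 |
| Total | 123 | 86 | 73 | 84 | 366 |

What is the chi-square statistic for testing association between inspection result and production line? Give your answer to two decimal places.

Grand total N = 366.
Expected counts (row total × column total / N):
  No defect, Line 1: 138×123/366 = 46.377
  No defect, Line 2: 138×86/366 = 32.426
  No defect, Line 3: 138×73/366 = 27.525
  No defect, Line 4: 138×84/366 = 31.672
  Minor defect, Line 1: 120×123/366 = 40.328
  Minor defect, Line 2: 120×86/366 = 28.197
  Minor defect, Line 3: 120×73/366 = 23.934
  Minor defect, Line 4: 120×84/366 = 27.541
  Major defect, Line 1: 108×123/366 = 36.295
  Major defect, Line 2: 108×86/366 = 25.377
  Major defect, Line 3: 108×73/366 = 21.541
  Major defect, Line 4: 108×84/366 = 24.787
Contributions (O − E)²/E:
  (36 − 46.377)²/46.377 = 2.3219
  (41 − 32.426)²/32.426 = 2.2671
  (24 − 27.525)²/27.525 = 0.4514
  (37 − 31.672)²/31.672 = 0.8963
  (45 − 40.328)²/40.328 = 0.5413
  (24 − 28.197)²/28.197 = 0.6247
  (13 − 23.934)²/23.934 = 4.9951
  (38 − 27.541)²/27.541 = 3.9719
  (42 − 36.295)²/36.295 = 0.8967
  (21 − 25.377)²/25.377 = 0.7549
  (36 − 21.541)²/21.541 = 9.7053
  (9 − 24.787)²/24.787 = 10.0548
χ² = 2.3219 + 2.2671 + 0.4514 + 0.8963 + 0.5413 + 0.6247 + 4.9951 + 3.9719 + 0.8967 + 0.7549 + 9.7053 + 10.0548 = 37.48

37.48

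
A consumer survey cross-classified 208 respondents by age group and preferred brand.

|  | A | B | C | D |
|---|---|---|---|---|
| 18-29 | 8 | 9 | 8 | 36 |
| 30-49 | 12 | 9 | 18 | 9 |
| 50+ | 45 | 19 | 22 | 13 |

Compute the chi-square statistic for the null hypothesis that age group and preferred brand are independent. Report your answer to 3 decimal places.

51.210

Row totals: 61, 48, 99. Column totals: 65, 37, 48, 58. Grand total N = 208.
Expected counts (row total × column total / N):
  18-29, A: 61×65/208 = 19.0625
  18-29, B: 61×37/208 = 10.8510
  18-29, C: 61×48/208 = 14.0769
  18-29, D: 61×58/208 = 17.0096
  30-49, A: 48×65/208 = 15.0000
  30-49, B: 48×37/208 = 8.5385
  30-49, C: 48×48/208 = 11.0769
  30-49, D: 48×58/208 = 13.3846
  50+, A: 99×65/208 = 30.9375
  50+, B: 99×37/208 = 17.6106
  50+, C: 99×48/208 = 22.8462
  50+, D: 99×58/208 = 27.6058
Contributions (O − E)²/E:
  (8 − 19.0625)²/19.0625 = 6.4199
  (9 − 10.8510)²/10.8510 = 0.3157
  (8 − 14.0769)²/14.0769 = 2.6234
  (36 − 17.0096)²/17.0096 = 21.2019
  (12 − 15.0000)²/15.0000 = 0.6000
  (9 − 8.5385)²/8.5385 = 0.0249
  (18 − 11.0769)²/11.0769 = 4.3270
  (9 − 13.3846)²/13.3846 = 1.4363
  (45 − 30.9375)²/30.9375 = 6.3920
  (19 − 17.6106)²/17.6106 = 0.1096
  (22 − 22.8462)²/22.8462 = 0.0313
  (13 − 27.6058)²/27.6058 = 7.7277
χ² = 6.4199 + 0.3157 + 2.6234 + 21.2019 + 0.6000 + 0.0249 + 4.3270 + 1.4363 + 6.3920 + 0.1096 + 0.0313 + 7.7277 = 51.210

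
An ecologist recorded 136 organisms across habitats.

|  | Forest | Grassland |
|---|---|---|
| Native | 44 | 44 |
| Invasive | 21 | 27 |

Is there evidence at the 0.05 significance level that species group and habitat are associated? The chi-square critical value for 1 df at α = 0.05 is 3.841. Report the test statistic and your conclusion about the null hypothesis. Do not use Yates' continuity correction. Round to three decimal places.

Row totals: 88, 48. Column totals: 65, 71. Grand total N = 136.
Expected counts (row total × column total / N):
  Native, Forest: 88×65/136 = 42.0588
  Native, Grassland: 88×71/136 = 45.9412
  Invasive, Forest: 48×65/136 = 22.9412
  Invasive, Grassland: 48×71/136 = 25.0588
Contributions (O − E)²/E:
  (44 − 42.0588)²/42.0588 = 0.0896
  (44 − 45.9412)²/45.9412 = 0.0820
  (21 − 22.9412)²/22.9412 = 0.1643
  (27 − 25.0588)²/25.0588 = 0.1504
χ² = 0.0896 + 0.0820 + 0.1643 + 0.1504 = 0.486
df = (2−1)(2−1) = 1. Since 0.486 < 3.841, fail to reject the null hypothesis of independence at α = 0.05.

0.486; fail to reject H₀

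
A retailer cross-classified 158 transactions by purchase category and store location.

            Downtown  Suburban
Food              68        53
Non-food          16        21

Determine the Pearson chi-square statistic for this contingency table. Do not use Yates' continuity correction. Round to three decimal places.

1.910

Row totals: 121, 37. Column totals: 84, 74. Grand total N = 158.
Expected counts (row total × column total / N):
  Food, Downtown: 121×84/158 = 64.3291
  Food, Suburban: 121×74/158 = 56.6709
  Non-food, Downtown: 37×84/158 = 19.6709
  Non-food, Suburban: 37×74/158 = 17.3291
Contributions (O − E)²/E:
  (68 − 64.3291)²/64.3291 = 0.2095
  (53 − 56.6709)²/56.6709 = 0.2378
  (16 − 19.6709)²/19.6709 = 0.6850
  (21 − 17.3291)²/17.3291 = 0.7776
χ² = 0.2095 + 0.2378 + 0.6850 + 0.7776 = 1.910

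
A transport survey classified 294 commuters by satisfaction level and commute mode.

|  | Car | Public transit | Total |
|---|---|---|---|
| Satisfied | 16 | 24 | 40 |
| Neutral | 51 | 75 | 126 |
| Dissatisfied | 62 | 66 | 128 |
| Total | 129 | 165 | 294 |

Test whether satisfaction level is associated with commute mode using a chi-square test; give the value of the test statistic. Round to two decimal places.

1.92

Grand total N = 294.
Expected counts (row total × column total / N):
  Satisfied, Car: 40×129/294 = 17.551
  Satisfied, Public transit: 40×165/294 = 22.449
  Neutral, Car: 126×129/294 = 55.286
  Neutral, Public transit: 126×165/294 = 70.714
  Dissatisfied, Car: 128×129/294 = 56.163
  Dissatisfied, Public transit: 128×165/294 = 71.837
Contributions (O − E)²/E:
  (16 − 17.551)²/17.551 = 0.1371
  (24 − 22.449)²/22.449 = 0.1072
  (51 − 55.286)²/55.286 = 0.3323
  (75 − 70.714)²/70.714 = 0.2598
  (62 − 56.163)²/56.163 = 0.6066
  (66 − 71.837)²/71.837 = 0.4743
χ² = 0.1371 + 0.1072 + 0.3323 + 0.2598 + 0.6066 + 0.4743 = 1.92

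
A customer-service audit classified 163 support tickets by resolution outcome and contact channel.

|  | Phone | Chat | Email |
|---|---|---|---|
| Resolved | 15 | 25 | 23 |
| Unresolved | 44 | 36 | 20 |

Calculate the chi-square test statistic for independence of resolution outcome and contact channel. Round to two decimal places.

Row totals: 63, 100. Column totals: 59, 61, 43. Grand total N = 163.
Expected counts (row total × column total / N):
  Resolved, Phone: 63×59/163 = 22.804
  Resolved, Chat: 63×61/163 = 23.577
  Resolved, Email: 63×43/163 = 16.620
  Unresolved, Phone: 100×59/163 = 36.196
  Unresolved, Chat: 100×61/163 = 37.423
  Unresolved, Email: 100×43/163 = 26.380
Contributions (O − E)²/E:
  (15 − 22.804)²/22.804 = 2.6707
  (25 − 23.577)²/23.577 = 0.0859
  (23 − 16.620)²/16.620 = 2.4491
  (44 − 36.196)²/36.196 = 1.6826
  (36 − 37.423)²/37.423 = 0.0541
  (20 − 26.380)²/26.380 = 1.5430
χ² = 2.6707 + 0.0859 + 2.4491 + 1.6826 + 0.0541 + 1.5430 = 8.49

8.49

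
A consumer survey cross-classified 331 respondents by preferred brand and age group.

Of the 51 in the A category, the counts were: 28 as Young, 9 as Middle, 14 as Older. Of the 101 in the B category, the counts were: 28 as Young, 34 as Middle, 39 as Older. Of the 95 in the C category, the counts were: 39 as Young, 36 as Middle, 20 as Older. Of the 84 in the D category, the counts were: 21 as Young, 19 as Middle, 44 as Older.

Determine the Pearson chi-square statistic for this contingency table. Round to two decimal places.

Row totals: 51, 101, 95, 84. Column totals: 116, 98, 117. Grand total N = 331.
Expected counts (row total × column total / N):
  A, Young: 51×116/331 = 17.873
  A, Middle: 51×98/331 = 15.100
  A, Older: 51×117/331 = 18.027
  B, Young: 101×116/331 = 35.396
  B, Middle: 101×98/331 = 29.903
  B, Older: 101×117/331 = 35.701
  C, Young: 95×116/331 = 33.293
  C, Middle: 95×98/331 = 28.127
  C, Older: 95×117/331 = 33.580
  D, Young: 84×116/331 = 29.438
  D, Middle: 84×98/331 = 24.870
  D, Older: 84×117/331 = 29.692
Contributions (O − E)²/E:
  (28 − 17.873)²/17.873 = 5.7380
  (9 − 15.100)²/15.100 = 2.4642
  (14 − 18.027)²/18.027 = 0.8996
  (28 − 35.396)²/35.396 = 1.5454
  (34 − 29.903)²/29.903 = 0.5613
  (39 − 35.701)²/35.701 = 0.3048
  (39 − 33.293)²/33.293 = 0.9783
  (36 − 28.127)²/28.127 = 2.2037
  (20 − 33.580)²/33.580 = 5.4919
  (21 − 29.438)²/29.438 = 2.4186
  (19 − 24.870)²/24.870 = 1.3855
  (44 − 29.692)²/29.692 = 6.8947
χ² = 5.7380 + 2.4642 + 0.8996 + 1.5454 + 0.5613 + 0.3048 + 0.9783 + 2.2037 + 5.4919 + 2.4186 + 1.3855 + 6.8947 = 30.89

30.89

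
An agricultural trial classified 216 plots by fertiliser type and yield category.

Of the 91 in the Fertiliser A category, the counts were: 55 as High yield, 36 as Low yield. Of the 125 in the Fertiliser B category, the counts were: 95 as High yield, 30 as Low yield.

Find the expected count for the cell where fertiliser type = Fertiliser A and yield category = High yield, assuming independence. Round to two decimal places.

63.19

Row total (Fertiliser A) = 91; column total (High yield) = 150; grand total N = 216.
Expected count = (row total × column total) / N = 91 × 150 / 216 = 63.19.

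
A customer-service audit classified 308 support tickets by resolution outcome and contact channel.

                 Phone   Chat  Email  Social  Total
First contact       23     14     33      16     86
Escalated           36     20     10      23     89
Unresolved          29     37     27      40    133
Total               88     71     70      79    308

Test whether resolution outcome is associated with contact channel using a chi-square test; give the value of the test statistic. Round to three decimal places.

27.121

Grand total N = 308.
Expected counts (row total × column total / N):
  First contact, Phone: 86×88/308 = 24.5714
  First contact, Chat: 86×71/308 = 19.8247
  First contact, Email: 86×70/308 = 19.5455
  First contact, Social: 86×79/308 = 22.0584
  Escalated, Phone: 89×88/308 = 25.4286
  Escalated, Chat: 89×71/308 = 20.5162
  Escalated, Email: 89×70/308 = 20.2273
  Escalated, Social: 89×79/308 = 22.8279
  Unresolved, Phone: 133×88/308 = 38.0000
  Unresolved, Chat: 133×71/308 = 30.6591
  Unresolved, Email: 133×70/308 = 30.2273
  Unresolved, Social: 133×79/308 = 34.1136
Contributions (O − E)²/E:
  (23 − 24.5714)²/24.5714 = 0.1005
  (14 − 19.8247)²/19.8247 = 1.7114
  (33 − 19.5455)²/19.5455 = 9.2616
  (16 − 22.0584)²/22.0584 = 1.6640
  (36 − 25.4286)²/25.4286 = 4.3948
  (20 − 20.5162)²/20.5162 = 0.0130
  (10 − 20.2273)²/20.2273 = 5.1711
  (23 − 22.8279)²/22.8279 = 0.0013
  (29 − 38.0000)²/38.0000 = 2.1316
  (37 − 30.6591)²/30.6591 = 1.3114
  (27 − 30.2273)²/30.2273 = 0.3446
  (40 − 34.1136)²/34.1136 = 1.0157
χ² = 0.1005 + 1.7114 + 9.2616 + 1.6640 + 4.3948 + 0.0130 + 5.1711 + 0.0013 + 2.1316 + 1.3114 + 0.3446 + 1.0157 = 27.121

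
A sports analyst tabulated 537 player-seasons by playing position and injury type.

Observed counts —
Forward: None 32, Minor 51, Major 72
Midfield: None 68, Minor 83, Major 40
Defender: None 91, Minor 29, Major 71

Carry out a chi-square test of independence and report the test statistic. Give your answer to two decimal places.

Row totals: 155, 191, 191. Column totals: 191, 163, 183. Grand total N = 537.
Expected counts (row total × column total / N):
  Forward, None: 155×191/537 = 55.130
  Forward, Minor: 155×163/537 = 47.048
  Forward, Major: 155×183/537 = 52.821
  Midfield, None: 191×191/537 = 67.935
  Midfield, Minor: 191×163/537 = 57.976
  Midfield, Major: 191×183/537 = 65.089
  Defender, None: 191×191/537 = 67.935
  Defender, Minor: 191×163/537 = 57.976
  Defender, Major: 191×183/537 = 65.089
Contributions (O − E)²/E:
  (32 − 55.130)²/55.130 = 9.7043
  (51 − 47.048)²/47.048 = 0.3320
  (72 − 52.821)²/52.821 = 6.9638
  (68 − 67.935)²/67.935 = 0.0001
  (83 − 57.976)²/57.976 = 10.8010
  (40 − 65.089)²/65.089 = 9.6707
  (91 − 67.935)²/67.935 = 7.8309
  (29 − 57.976)²/57.976 = 14.4820
  (71 − 65.089)²/65.089 = 0.5368
χ² = 9.7043 + 0.3320 + 6.9638 + 0.0001 + 10.8010 + 9.6707 + 7.8309 + 14.4820 + 0.5368 = 60.32

60.32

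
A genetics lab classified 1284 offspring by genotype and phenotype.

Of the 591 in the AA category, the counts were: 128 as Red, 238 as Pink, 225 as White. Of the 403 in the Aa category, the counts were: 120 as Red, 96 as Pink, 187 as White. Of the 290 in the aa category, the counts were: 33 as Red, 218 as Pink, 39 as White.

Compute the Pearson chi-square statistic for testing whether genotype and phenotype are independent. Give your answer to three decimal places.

Row totals: 591, 403, 290. Column totals: 281, 552, 451. Grand total N = 1284.
Expected counts (row total × column total / N):
  AA, Red: 591×281/1284 = 129.3388
  AA, Pink: 591×552/1284 = 254.0748
  AA, White: 591×451/1284 = 207.5864
  Aa, Red: 403×281/1284 = 88.1955
  Aa, Pink: 403×552/1284 = 173.2523
  Aa, White: 403×451/1284 = 141.5522
  aa, Red: 290×281/1284 = 63.4657
  aa, Pink: 290×552/1284 = 124.6729
  aa, White: 290×451/1284 = 101.8614
Contributions (O − E)²/E:
  (128 − 129.3388)²/129.3388 = 0.0139
  (238 − 254.0748)²/254.0748 = 1.0170
  (225 − 207.5864)²/207.5864 = 1.4608
  (120 − 88.1955)²/88.1955 = 11.4691
  (96 − 173.2523)²/173.2523 = 34.4464
  (187 − 141.5522)²/141.5522 = 14.5918
  (33 − 63.4657)²/63.4657 = 14.6246
  (218 − 124.6729)²/124.6729 = 69.8624
  (39 − 101.8614)²/101.8614 = 38.7935
χ² = 0.0139 + 1.0170 + 1.4608 + 11.4691 + 34.4464 + 14.5918 + 14.6246 + 69.8624 + 38.7935 = 186.279

186.279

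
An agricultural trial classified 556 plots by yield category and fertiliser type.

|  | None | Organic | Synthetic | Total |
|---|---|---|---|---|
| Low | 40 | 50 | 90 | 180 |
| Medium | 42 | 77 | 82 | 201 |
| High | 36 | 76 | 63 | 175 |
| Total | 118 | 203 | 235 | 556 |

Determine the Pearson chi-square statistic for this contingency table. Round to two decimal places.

10.64

Grand total N = 556.
Expected counts (row total × column total / N):
  Low, None: 180×118/556 = 38.2014
  Low, Organic: 180×203/556 = 65.7194
  Low, Synthetic: 180×235/556 = 76.0791
  Medium, None: 201×118/556 = 42.6583
  Medium, Organic: 201×203/556 = 73.3867
  Medium, Synthetic: 201×235/556 = 84.9550
  High, None: 175×118/556 = 37.1403
  High, Organic: 175×203/556 = 63.8939
  High, Synthetic: 175×235/556 = 73.9658
Contributions (O − E)²/E:
  (40 − 38.2014)²/38.2014 = 0.0847
  (50 − 65.7194)²/65.7194 = 3.7599
  (90 − 76.0791)²/76.0791 = 2.5472
  (42 − 42.6583)²/42.6583 = 0.0102
  (77 − 73.3867)²/73.3867 = 0.1779
  (82 − 84.9550)²/84.9550 = 0.1028
  (36 − 37.1403)²/37.1403 = 0.0350
  (76 − 63.8939)²/63.8939 = 2.2938
  (63 − 73.9658)²/73.9658 = 1.6257
χ² = 0.0847 + 3.7599 + 2.5472 + 0.0102 + 0.1779 + 0.1028 + 0.0350 + 2.2938 + 1.6257 = 10.64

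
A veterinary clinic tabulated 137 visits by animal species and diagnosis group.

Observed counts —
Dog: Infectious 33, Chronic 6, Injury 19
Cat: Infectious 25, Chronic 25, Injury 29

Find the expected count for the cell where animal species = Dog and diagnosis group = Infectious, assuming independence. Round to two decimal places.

Row total (Dog) = 58; column total (Infectious) = 58; grand total N = 137.
Expected count = (row total × column total) / N = 58 × 58 / 137 = 24.55.

24.55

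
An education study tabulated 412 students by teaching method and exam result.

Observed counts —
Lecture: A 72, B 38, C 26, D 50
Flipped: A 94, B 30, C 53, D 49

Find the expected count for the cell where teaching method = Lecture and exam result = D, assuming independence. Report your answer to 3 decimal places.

Row total (Lecture) = 186; column total (D) = 99; grand total N = 412.
Expected count = (row total × column total) / N = 186 × 99 / 412 = 44.694.

44.694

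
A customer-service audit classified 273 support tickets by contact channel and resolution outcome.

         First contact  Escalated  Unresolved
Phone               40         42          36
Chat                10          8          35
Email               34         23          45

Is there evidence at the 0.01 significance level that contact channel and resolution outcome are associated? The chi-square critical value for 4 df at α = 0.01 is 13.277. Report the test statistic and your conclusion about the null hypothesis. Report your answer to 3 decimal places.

20.817; reject H₀

Row totals: 118, 53, 102. Column totals: 84, 73, 116. Grand total N = 273.
Expected counts (row total × column total / N):
  Phone, First contact: 118×84/273 = 36.3077
  Phone, Escalated: 118×73/273 = 31.5531
  Phone, Unresolved: 118×116/273 = 50.1392
  Chat, First contact: 53×84/273 = 16.3077
  Chat, Escalated: 53×73/273 = 14.1722
  Chat, Unresolved: 53×116/273 = 22.5201
  Email, First contact: 102×84/273 = 31.3846
  Email, Escalated: 102×73/273 = 27.2747
  Email, Unresolved: 102×116/273 = 43.3407
Contributions (O − E)²/E:
  (40 − 36.3077)²/36.3077 = 0.3755
  (42 − 31.5531)²/31.5531 = 3.4589
  (36 − 50.1392)²/50.1392 = 3.9872
  (10 − 16.3077)²/16.3077 = 2.4398
  (8 − 14.1722)²/14.1722 = 2.6881
  (35 − 22.5201)²/22.5201 = 6.9160
  (34 − 31.3846)²/31.3846 = 0.2180
  (23 − 27.2747)²/27.2747 = 0.6700
  (45 − 43.3407)²/43.3407 = 0.0635
χ² = 0.3755 + 3.4589 + 3.9872 + 2.4398 + 2.6881 + 6.9160 + 0.2180 + 0.6700 + 0.0635 = 20.817
df = (3−1)(3−1) = 4. Since 20.817 > 13.277, reject the null hypothesis of independence at α = 0.01.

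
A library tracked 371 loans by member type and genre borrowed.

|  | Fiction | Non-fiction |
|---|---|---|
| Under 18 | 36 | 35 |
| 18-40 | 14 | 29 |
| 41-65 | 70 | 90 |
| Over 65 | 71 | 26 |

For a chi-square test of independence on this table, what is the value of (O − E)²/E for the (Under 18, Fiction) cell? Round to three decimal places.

Row total (Under 18) = 71; column total (Fiction) = 191; N = 371.
Expected count E = 71 × 191 / 371 = 36.5526.
Contribution = (O − E)²/E = (36 − 36.5526)² / 36.5526 = 0.008.

0.008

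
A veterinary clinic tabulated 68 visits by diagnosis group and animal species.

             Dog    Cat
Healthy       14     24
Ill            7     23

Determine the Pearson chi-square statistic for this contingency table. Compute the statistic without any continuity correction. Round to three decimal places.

1.433

Row totals: 38, 30. Column totals: 21, 47. Grand total N = 68.
Expected counts (row total × column total / N):
  Healthy, Dog: 38×21/68 = 11.7353
  Healthy, Cat: 38×47/68 = 26.2647
  Ill, Dog: 30×21/68 = 9.2647
  Ill, Cat: 30×47/68 = 20.7353
Contributions (O − E)²/E:
  (14 − 11.7353)²/11.7353 = 0.4370
  (24 − 26.2647)²/26.2647 = 0.1953
  (7 − 9.2647)²/9.2647 = 0.5536
  (23 − 20.7353)²/20.7353 = 0.2473
χ² = 0.4370 + 0.1953 + 0.5536 + 0.2473 = 1.433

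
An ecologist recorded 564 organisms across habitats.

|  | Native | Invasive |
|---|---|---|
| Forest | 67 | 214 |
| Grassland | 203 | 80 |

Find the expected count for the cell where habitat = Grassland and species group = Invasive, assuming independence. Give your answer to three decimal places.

147.521

Row total (Grassland) = 283; column total (Invasive) = 294; grand total N = 564.
Expected count = (row total × column total) / N = 283 × 294 / 564 = 147.521.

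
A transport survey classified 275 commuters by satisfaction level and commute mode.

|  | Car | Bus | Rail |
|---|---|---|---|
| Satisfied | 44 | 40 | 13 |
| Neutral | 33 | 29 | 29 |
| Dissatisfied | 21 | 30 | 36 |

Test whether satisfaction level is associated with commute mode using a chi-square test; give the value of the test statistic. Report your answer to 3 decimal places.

20.284

Row totals: 97, 91, 87. Column totals: 98, 99, 78. Grand total N = 275.
Expected counts (row total × column total / N):
  Satisfied, Car: 97×98/275 = 34.5673
  Satisfied, Bus: 97×99/275 = 34.9200
  Satisfied, Rail: 97×78/275 = 27.5127
  Neutral, Car: 91×98/275 = 32.4291
  Neutral, Bus: 91×99/275 = 32.7600
  Neutral, Rail: 91×78/275 = 25.8109
  Dissatisfied, Car: 87×98/275 = 31.0036
  Dissatisfied, Bus: 87×99/275 = 31.3200
  Dissatisfied, Rail: 87×78/275 = 24.6764
Contributions (O − E)²/E:
  (44 − 34.5673)²/34.5673 = 2.5740
  (40 − 34.9200)²/34.9200 = 0.7390
  (13 − 27.5127)²/27.5127 = 7.6553
  (33 − 32.4291)²/32.4291 = 0.0101
  (29 − 32.7600)²/32.7600 = 0.4316
  (29 − 25.8109)²/25.8109 = 0.3940
  (21 − 31.0036)²/31.0036 = 3.2278
  (30 − 31.3200)²/31.3200 = 0.0556
  (36 − 24.6764)²/24.6764 = 5.1962
χ² = 2.5740 + 0.7390 + 7.6553 + 0.0101 + 0.4316 + 0.3940 + 3.2278 + 0.0556 + 5.1962 = 20.284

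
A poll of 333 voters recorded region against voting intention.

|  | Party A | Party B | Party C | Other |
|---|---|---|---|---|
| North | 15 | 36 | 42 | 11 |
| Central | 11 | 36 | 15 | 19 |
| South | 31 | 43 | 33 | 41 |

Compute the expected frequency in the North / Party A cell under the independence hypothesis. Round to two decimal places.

Row total (North) = 104; column total (Party A) = 57; grand total N = 333.
Expected count = (row total × column total) / N = 104 × 57 / 333 = 17.80.

17.80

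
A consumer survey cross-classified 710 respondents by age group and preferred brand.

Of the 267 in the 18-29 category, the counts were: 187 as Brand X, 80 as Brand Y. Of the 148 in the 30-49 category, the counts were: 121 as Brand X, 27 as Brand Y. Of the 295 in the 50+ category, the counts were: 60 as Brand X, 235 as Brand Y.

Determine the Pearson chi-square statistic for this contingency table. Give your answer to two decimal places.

Row totals: 267, 148, 295. Column totals: 368, 342. Grand total N = 710.
Expected counts (row total × column total / N):
  18-29, Brand X: 267×368/710 = 138.389
  18-29, Brand Y: 267×342/710 = 128.611
  30-49, Brand X: 148×368/710 = 76.710
  30-49, Brand Y: 148×342/710 = 71.290
  50+, Brand X: 295×368/710 = 152.901
  50+, Brand Y: 295×342/710 = 142.099
Contributions (O − E)²/E:
  (187 − 138.389)²/138.389 = 17.0753
  (80 − 128.611)²/128.611 = 18.3735
  (121 − 76.710)²/76.710 = 25.5717
  (27 − 71.290)²/71.290 = 27.5158
  (60 − 152.901)²/152.901 = 56.4456
  (235 − 142.099)²/142.099 = 60.7365
χ² = 17.0753 + 18.3735 + 25.5717 + 27.5158 + 56.4456 + 60.7365 = 205.72

205.72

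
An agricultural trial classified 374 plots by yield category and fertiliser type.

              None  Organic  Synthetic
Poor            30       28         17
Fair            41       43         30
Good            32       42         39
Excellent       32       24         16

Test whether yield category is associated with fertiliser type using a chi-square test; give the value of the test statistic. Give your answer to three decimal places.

Row totals: 75, 114, 113, 72. Column totals: 135, 137, 102. Grand total N = 374.
Expected counts (row total × column total / N):
  Poor, None: 75×135/374 = 27.0722
  Poor, Organic: 75×137/374 = 27.4733
  Poor, Synthetic: 75×102/374 = 20.4545
  Fair, None: 114×135/374 = 41.1497
  Fair, Organic: 114×137/374 = 41.7594
  Fair, Synthetic: 114×102/374 = 31.0909
  Good, None: 113×135/374 = 40.7888
  Good, Organic: 113×137/374 = 41.3930
  Good, Synthetic: 113×102/374 = 30.8182
  Excellent, None: 72×135/374 = 25.9893
  Excellent, Organic: 72×137/374 = 26.3743
  Excellent, Synthetic: 72×102/374 = 19.6364
Contributions (O − E)²/E:
  (30 − 27.0722)²/27.0722 = 0.3166
  (28 − 27.4733)²/27.4733 = 0.0101
  (17 − 20.4545)²/20.4545 = 0.5834
  (41 − 41.1497)²/41.1497 = 0.0005
  (43 − 41.7594)²/41.7594 = 0.0369
  (30 − 31.0909)²/31.0909 = 0.0383
  (32 − 40.7888)²/40.7888 = 1.8937
  (42 − 41.3930)²/41.3930 = 0.0089
  (39 − 30.8182)²/30.8182 = 2.1722
  (32 − 25.9893)²/25.9893 = 1.3901
  (24 − 26.3743)²/26.3743 = 0.2137
  (16 − 19.6364)²/19.6364 = 0.6734
χ² = 0.3166 + 0.0101 + 0.5834 + 0.0005 + 0.0369 + 0.0383 + 1.8937 + 0.0089 + 2.1722 + 1.3901 + 0.2137 + 0.6734 = 7.338

7.338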